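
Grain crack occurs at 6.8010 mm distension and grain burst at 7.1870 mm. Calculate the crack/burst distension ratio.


Formula: Ratio = crack / burst
Substituting: Ratio = 6.8010 / 7.1870
Result: 0.9463


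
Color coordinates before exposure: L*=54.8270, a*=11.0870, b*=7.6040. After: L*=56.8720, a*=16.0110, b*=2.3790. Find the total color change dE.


dL = 2.0450, da = 4.9240, db = -5.2250
dE = sqrt(2.0450^2 + 4.9240^2 + (-5.2250)^2) = 7.4651


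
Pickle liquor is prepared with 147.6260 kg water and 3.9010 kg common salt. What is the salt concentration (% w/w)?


Formula: Conc = salt / (water + salt) * 100
Substituting: Conc = 3.9010 / (147.6260 + 3.9010) * 100
Result: 2.5745 %


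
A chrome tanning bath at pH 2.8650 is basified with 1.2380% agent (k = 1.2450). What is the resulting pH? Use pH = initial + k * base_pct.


Formula: pH_final = pH_initial + k * base_pct
Substituting: pH_final = 2.8650 + 1.2450 * 1.2380
Result: 4.4063


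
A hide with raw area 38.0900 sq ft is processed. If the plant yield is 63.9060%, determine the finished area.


Formula: finished = raw * yield / 100
Substituting: finished = 38.0900 * 63.9060 / 100
Result: 24.3418 sq ft


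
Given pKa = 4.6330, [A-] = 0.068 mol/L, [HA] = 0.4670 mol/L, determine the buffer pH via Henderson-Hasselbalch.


ratio = [A-] / [HA] = 0.068 / 0.4670 = 0.1456
log10(ratio) = -0.8368
pH = pKa + log10(ratio) = 4.6330 - 0.8368 = 3.7962


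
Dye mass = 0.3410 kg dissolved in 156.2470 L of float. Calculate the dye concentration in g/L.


Formula: Conc = dye_mass(kg) / volume(L) * 1000
Substituting: Conc = 0.3410 / 156.2470 * 1000
Result: 2.1824 g/L


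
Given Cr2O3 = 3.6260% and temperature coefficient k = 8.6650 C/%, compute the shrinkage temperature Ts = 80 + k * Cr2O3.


Formula: Ts = 80 + k * Cr2O3
Substituting: Ts = 80 + 8.6650 * 3.6260
Result: 111.4193 C


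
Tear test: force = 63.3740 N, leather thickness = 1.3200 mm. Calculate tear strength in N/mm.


Formula: Tear strength = force / thickness
Substituting: Tear strength = 63.3740 / 1.3200
Result: 48.0106 N/mm


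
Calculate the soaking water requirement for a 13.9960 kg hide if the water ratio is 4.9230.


Formula: Water = hide_weight * ratio
Substituting: Water = 13.9960 * 4.9230
Result: 68.9023 kg


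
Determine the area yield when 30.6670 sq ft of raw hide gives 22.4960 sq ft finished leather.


Formula: Yield = finished / raw * 100
Substituting: Yield = 22.4960 / 30.6670 * 100
Result: 73.3557 %


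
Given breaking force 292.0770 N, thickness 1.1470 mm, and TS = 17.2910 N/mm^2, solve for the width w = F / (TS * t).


Formula: w = F / (TS * t)
Substituting: w = 292.0770 / (17.2910 * 1.1470)
Result: 14.7270 mm


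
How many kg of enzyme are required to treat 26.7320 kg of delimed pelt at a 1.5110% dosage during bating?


Formula: Enzyme = substrate * pct / 100
Substituting: Enzyme = 26.7320 * 1.5110 / 100
Result: 0.4039 kg


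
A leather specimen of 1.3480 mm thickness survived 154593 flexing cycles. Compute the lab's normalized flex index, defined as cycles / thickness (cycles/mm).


Formula: Index = cycles / thickness
Substituting: Index = 154593 / 1.3480
Result: 114683.2344 cycles/mm


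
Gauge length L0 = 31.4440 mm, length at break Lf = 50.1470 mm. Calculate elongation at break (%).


Formula: Elongation = (Lf - L0) / L0 * 100
Substituting: Elongation = (50.1470 - 31.4440) / 31.4440 * 100
Result: 59.4803 %


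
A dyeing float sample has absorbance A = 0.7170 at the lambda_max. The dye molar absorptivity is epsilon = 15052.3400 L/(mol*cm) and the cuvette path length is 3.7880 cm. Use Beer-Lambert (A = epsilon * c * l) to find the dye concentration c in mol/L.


Formula: c = A / (epsilon * l)
Substituting: c = 0.7170 / (15052.3400 * 3.7880)
Result: 1.2575e-05 mol/L


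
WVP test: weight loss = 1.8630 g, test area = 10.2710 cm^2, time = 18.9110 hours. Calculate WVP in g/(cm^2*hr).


Formula: WVP = loss / (area * time)
Substituting: WVP = 1.8630 / (10.2710 * 18.9110)
Result: 0.00959148 g/(cm^2*hr)


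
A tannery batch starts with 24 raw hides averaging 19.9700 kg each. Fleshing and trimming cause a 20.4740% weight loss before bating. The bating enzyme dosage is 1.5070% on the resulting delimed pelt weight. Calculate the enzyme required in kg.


Total_raw = N * avg_wt = 24 * 19.9700 = 479.2800 kg
Substrate = Total_raw * (1 - loss/100) = 479.2800 * (1 - 20.4740/100) = 381.1522 kg
Enzyme = Substrate * pct / 100 = 381.1522 * 1.5070 / 100 = 5.7440 kg


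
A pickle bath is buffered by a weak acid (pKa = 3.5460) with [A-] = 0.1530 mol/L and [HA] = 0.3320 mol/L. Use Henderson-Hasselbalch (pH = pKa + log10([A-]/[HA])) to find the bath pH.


ratio = [A-] / [HA] = 0.1530 / 0.3320 = 0.4608
log10(ratio) = -0.3364
pH = pKa + log10(ratio) = 3.5460 - 0.3364 = 3.2096


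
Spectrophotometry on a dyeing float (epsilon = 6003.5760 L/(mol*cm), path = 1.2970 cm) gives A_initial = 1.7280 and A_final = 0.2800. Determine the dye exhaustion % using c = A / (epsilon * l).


c_initial = A_i / (epsilon * l) = 1.7280 / (6003.5760 * 1.2970) = 2.2192e-04 mol/L
c_final = A_f / (epsilon * l) = 0.2800 / (6003.5760 * 1.2970) = 3.5959e-05 mol/L
Exhaustion = (c_initial - c_final) / c_initial * 100 = (2.2192e-04 - 3.5959e-05) / 2.2192e-04 * 100 = 83.7963 %


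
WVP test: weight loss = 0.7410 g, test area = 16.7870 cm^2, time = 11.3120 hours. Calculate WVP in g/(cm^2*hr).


Formula: WVP = loss / (area * time)
Substituting: WVP = 0.7410 / (16.7870 * 11.3120)
Result: 0.00390217 g/(cm^2*hr)


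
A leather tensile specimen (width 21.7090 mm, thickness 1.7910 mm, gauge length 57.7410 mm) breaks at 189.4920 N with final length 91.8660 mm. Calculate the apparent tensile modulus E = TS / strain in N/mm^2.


TS = F / (w * t) = 189.4920 / (21.7090 * 1.7910) = 4.8737 N/mm^2
strain = (Lf - L0) / L0 = (91.8660 - 57.7410) / 57.7410 = 0.5910
E = TS / strain = 4.8737 / 0.5910 = 8.2465 N/mm^2


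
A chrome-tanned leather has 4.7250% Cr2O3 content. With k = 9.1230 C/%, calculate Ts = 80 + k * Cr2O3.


Formula: Ts = 80 + k * Cr2O3
Substituting: Ts = 80 + 9.1230 * 4.7250
Result: 123.1062 C


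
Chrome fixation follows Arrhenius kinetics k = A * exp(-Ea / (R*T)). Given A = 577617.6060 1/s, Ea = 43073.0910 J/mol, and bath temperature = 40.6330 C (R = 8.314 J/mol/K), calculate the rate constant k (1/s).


T_K = T_C + 273.15 = 40.6330 + 273.15 = 313.7830 K
exponent = -Ea / (R * T_K) = -43073.0910 / (8.314 * 313.7830) = -16.5107
k = A * exp(exponent) = 577617.6060 * exp(-16.5107) = 0.0390046 1/s


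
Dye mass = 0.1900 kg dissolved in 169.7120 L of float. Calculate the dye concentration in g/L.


Formula: Conc = dye_mass(kg) / volume(L) * 1000
Substituting: Conc = 0.1900 / 169.7120 * 1000
Result: 1.1195 g/L


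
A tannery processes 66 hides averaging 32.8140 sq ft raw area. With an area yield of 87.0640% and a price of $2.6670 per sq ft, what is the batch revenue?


Raw_total = N * avg_area = 66 * 32.8140 = 2165.7240 sq ft
Finished = Raw_total * yield / 100 = 2165.7240 * 87.0640 / 100 = 1885.5659 sq ft
Value = Finished * price = 1885.5659 * 2.6670 = 5028.8044 $


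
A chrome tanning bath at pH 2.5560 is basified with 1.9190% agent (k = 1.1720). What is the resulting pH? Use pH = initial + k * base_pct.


Formula: pH_final = pH_initial + k * base_pct
Substituting: pH_final = 2.5560 + 1.1720 * 1.9190
Result: 4.8051


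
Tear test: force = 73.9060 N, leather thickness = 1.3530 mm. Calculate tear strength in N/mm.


Formula: Tear strength = force / thickness
Substituting: Tear strength = 73.9060 / 1.3530
Result: 54.6238 N/mm


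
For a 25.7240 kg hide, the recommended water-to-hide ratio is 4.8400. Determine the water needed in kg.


Formula: Water = hide_weight * ratio
Substituting: Water = 25.7240 * 4.8400
Result: 124.5042 kg


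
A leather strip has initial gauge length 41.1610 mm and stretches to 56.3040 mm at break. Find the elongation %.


Formula: Elongation = (Lf - L0) / L0 * 100
Substituting: Elongation = (56.3040 - 41.1610) / 41.1610 * 100
Result: 36.7897 %


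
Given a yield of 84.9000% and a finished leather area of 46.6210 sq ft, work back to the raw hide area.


Formula: raw = finished * 100 / yield
Substituting: raw = 46.6210 * 100 / 84.9000
Result: 54.9128 sq ft


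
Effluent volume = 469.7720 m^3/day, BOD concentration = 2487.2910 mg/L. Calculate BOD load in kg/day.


Formula: BOD_load = volume * conc / 1000
Substituting: BOD_load = 469.7720 * 2487.2910 / 1000
Result: 1168.4597 kg/day


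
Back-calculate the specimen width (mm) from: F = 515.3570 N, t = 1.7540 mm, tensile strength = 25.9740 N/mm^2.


Formula: w = F / (TS * t)
Substituting: w = 515.3570 / (25.9740 * 1.7540)
Result: 11.3120 mm


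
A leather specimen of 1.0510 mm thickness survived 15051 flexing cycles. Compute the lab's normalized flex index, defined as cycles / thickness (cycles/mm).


Formula: Index = cycles / thickness
Substituting: Index = 15051 / 1.0510
Result: 14320.6470 cycles/mm


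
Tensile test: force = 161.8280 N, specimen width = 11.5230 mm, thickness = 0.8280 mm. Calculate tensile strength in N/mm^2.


Formula: TS = force / (width * thickness)
Substituting: TS = 161.8280 / (11.5230 * 0.8280)
Result: 16.9612 N/mm^2


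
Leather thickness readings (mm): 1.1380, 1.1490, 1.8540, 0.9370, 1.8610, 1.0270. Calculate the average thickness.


Formula: Average = sum / n
Substituting: Average = 7.9660 / 6
Result: 1.3277 mm


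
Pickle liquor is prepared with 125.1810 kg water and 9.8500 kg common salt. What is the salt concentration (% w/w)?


Formula: Conc = salt / (water + salt) * 100
Substituting: Conc = 9.8500 / (125.1810 + 9.8500) * 100
Result: 7.2946 %


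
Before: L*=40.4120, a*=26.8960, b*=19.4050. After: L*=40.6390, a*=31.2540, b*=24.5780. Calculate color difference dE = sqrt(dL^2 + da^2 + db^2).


dL = 0.2270, da = 4.3580, db = 5.1730
dE = sqrt(0.2270^2 + 4.3580^2 + 5.1730^2) = 6.7678


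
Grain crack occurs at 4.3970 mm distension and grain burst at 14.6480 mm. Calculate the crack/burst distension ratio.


Formula: Ratio = crack / burst
Substituting: Ratio = 4.3970 / 14.6480
Result: 0.3002


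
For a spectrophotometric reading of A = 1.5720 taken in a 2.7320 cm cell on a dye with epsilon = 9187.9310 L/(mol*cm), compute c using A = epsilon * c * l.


Formula: c = A / (epsilon * l)
Substituting: c = 1.5720 / (9187.9310 * 2.7320)
Result: 6.2626e-05 mol/L


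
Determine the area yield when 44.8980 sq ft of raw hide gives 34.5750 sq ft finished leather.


Formula: Yield = finished / raw * 100
Substituting: Yield = 34.5750 / 44.8980 * 100
Result: 77.0079 %


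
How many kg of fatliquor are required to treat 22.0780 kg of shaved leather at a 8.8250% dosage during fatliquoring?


Formula: Fat = substrate * pct / 100
Substituting: Fat = 22.0780 * 8.8250 / 100
Result: 1.9484 kg


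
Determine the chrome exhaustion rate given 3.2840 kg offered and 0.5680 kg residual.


Formula: Uptake = (offered - residual) / offered * 100
Substituting: Uptake = (3.2840 - 0.5680) / 3.2840 * 100
Result: 82.7040 %


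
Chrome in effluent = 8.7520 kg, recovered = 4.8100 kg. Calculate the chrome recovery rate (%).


Formula: Recovery = recovered / input * 100
Substituting: Recovery = 4.8100 / 8.7520 * 100
Result: 54.9589 %


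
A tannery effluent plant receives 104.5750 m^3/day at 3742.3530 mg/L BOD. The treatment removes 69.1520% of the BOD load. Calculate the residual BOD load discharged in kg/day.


Load_in = volume * conc / 1000 = 104.5750 * 3742.3530 / 1000 = 391.3566 kg/day
Removed = Load_in * eff / 100 = 391.3566 * 69.1520 / 100 = 270.6309 kg/day
Load_out = Load_in - Removed = 391.3566 - 270.6309 = 120.7257 kg/day


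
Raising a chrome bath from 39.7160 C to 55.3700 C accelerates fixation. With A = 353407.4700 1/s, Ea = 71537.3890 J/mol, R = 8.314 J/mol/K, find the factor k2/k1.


T1 = 39.7160 + 273.15 = 312.8660 K; T2 = 55.3700 + 273.15 = 328.5200 K
k1 = A * exp(-Ea/(R*T1)) = 353407.4700 * exp(-71537.3890/(8.314*312.8660)) = 4.0207e-07 1/s
k2 = A * exp(-Ea/(R*T2)) = 353407.4700 * exp(-71537.3890/(8.314*328.5200)) = 1.4908e-06 1/s
k2/k1 = 1.4908e-06 / 4.0207e-07 = 3.7079


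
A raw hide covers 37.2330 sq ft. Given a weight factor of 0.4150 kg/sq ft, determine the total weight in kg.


Formula: Weight = area * weight_per_sqft
Substituting: Weight = 37.2330 * 0.4150
Result: 15.4517 kg


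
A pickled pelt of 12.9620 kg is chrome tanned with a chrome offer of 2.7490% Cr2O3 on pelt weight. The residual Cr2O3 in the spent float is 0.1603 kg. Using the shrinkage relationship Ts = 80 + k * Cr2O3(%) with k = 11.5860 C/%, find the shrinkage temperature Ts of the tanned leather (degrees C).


Offered = pelt * offer_pct / 100 = 12.9620 * 2.7490 / 100 = 0.3563 kg
Uptake = offered - residual = 0.3563 - 0.1603 = 0.1960 kg
Cr2O3% on pelt = uptake / pelt * 100 = 0.1960 / 12.9620 * 100 = 1.5123 %
Ts = 80 + k * Cr2O3% = 80 + 11.5860 * 1.5123 = 97.5216 C


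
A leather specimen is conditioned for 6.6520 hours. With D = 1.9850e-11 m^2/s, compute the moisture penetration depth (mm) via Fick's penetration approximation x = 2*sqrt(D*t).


t = 6.6520 hr * 3600 = 23947.2000 s
D * t = 1.9850e-11 * 23947.2000 = 4.7535e-07
x = 2 * sqrt(D*t) = 2 * sqrt(4.7535e-07) = 0.00137892 m = 1.3789 mm


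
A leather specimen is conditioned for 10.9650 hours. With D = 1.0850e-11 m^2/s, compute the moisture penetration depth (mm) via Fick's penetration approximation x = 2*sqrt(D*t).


t = 10.9650 hr * 3600 = 39474.0000 s
D * t = 1.0850e-11 * 39474.0000 = 4.2829e-07
x = 2 * sqrt(D*t) = 2 * sqrt(4.2829e-07) = 0.00130888 m = 1.3089 mm


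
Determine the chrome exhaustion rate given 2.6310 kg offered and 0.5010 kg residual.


Formula: Uptake = (offered - residual) / offered * 100
Substituting: Uptake = (2.6310 - 0.5010) / 2.6310 * 100
Result: 80.9578 %


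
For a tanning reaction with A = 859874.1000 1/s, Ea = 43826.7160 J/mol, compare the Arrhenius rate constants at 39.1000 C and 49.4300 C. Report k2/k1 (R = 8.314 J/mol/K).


T1 = 39.1000 + 273.15 = 312.2500 K; T2 = 49.4300 + 273.15 = 322.5800 K
k1 = A * exp(-Ea/(R*T1)) = 859874.1000 * exp(-43826.7160/(8.314*312.2500)) = 0.0400527 1/s
k2 = A * exp(-Ea/(R*T2)) = 859874.1000 * exp(-43826.7160/(8.314*322.5800)) = 0.0687731 1/s
k2/k1 = 0.0687731 / 0.0400527 = 1.7171


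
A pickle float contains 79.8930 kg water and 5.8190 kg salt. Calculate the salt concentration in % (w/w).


Formula: Conc = salt / (water + salt) * 100
Substituting: Conc = 5.8190 / (79.8930 + 5.8190) * 100
Result: 6.7890 %


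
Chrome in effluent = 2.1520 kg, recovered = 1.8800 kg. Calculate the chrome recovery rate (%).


Formula: Recovery = recovered / input * 100
Substituting: Recovery = 1.8800 / 2.1520 * 100
Result: 87.3606 %


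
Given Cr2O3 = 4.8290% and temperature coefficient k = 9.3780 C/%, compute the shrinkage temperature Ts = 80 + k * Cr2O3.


Formula: Ts = 80 + k * Cr2O3
Substituting: Ts = 80 + 9.3780 * 4.8290
Result: 125.2864 C


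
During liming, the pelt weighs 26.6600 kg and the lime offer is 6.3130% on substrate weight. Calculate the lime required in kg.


Formula: Lime = substrate * pct / 100
Substituting: Lime = 26.6600 * 6.3130 / 100
Result: 1.6830 kg


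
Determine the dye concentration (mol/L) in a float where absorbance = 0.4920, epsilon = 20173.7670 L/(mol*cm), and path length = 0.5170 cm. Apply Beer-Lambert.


Formula: c = A / (epsilon * l)
Substituting: c = 0.4920 / (20173.7670 * 0.5170)
Result: 4.7172e-05 mol/L


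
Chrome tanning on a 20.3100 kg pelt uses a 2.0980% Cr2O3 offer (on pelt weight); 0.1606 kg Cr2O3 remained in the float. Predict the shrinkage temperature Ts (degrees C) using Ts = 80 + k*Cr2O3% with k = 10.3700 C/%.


Offered = pelt * offer_pct / 100 = 20.3100 * 2.0980 / 100 = 0.4261 kg
Uptake = offered - residual = 0.4261 - 0.1606 = 0.2655 kg
Cr2O3% on pelt = uptake / pelt * 100 = 0.2655 / 20.3100 * 100 = 1.3073 %
Ts = 80 + k * Cr2O3% = 80 + 10.3700 * 1.3073 = 93.5563 C


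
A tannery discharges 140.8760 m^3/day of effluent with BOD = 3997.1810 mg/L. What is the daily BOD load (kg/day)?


Formula: BOD_load = volume * conc / 1000
Substituting: BOD_load = 140.8760 * 3997.1810 / 1000
Result: 563.1069 kg/day


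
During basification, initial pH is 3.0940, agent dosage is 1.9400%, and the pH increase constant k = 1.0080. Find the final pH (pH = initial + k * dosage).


Formula: pH_final = pH_initial + k * base_pct
Substituting: pH_final = 3.0940 + 1.0080 * 1.9400
Result: 5.0495


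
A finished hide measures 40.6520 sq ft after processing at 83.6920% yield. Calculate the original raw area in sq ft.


Formula: raw = finished * 100 / yield
Substituting: raw = 40.6520 * 100 / 83.6920
Result: 48.5733 sq ft


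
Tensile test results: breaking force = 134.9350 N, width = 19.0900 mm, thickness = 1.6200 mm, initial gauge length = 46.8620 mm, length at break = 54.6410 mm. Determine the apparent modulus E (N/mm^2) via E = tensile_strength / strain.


TS = F / (w * t) = 134.9350 / (19.0900 * 1.6200) = 4.3632 N/mm^2
strain = (Lf - L0) / L0 = (54.6410 - 46.8620) / 46.8620 = 0.1660
E = TS / strain = 4.3632 / 0.1660 = 26.2846 N/mm^2


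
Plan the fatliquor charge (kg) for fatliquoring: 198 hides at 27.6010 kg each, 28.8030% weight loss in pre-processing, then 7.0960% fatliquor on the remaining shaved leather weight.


Total_raw = N * avg_wt = 198 * 27.6010 = 5464.9980 kg
Substrate = Total_raw * (1 - loss/100) = 5464.9980 * (1 - 28.8030/100) = 3890.9146 kg
Fat = Substrate * pct / 100 = 3890.9146 * 7.0960 / 100 = 276.0993 kg


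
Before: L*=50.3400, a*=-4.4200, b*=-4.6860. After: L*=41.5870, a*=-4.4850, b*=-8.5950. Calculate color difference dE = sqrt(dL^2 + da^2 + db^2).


dL = -8.7530, da = -0.065, db = -3.9090
dE = sqrt((-8.7530)^2 + (-0.065)^2 + (-3.9090)^2) = 9.5864


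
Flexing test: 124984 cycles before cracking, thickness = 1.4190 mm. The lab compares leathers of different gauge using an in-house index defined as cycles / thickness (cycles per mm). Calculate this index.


Formula: Index = cycles / thickness
Substituting: Index = 124984 / 1.4190
Result: 88078.9288 cycles/mm


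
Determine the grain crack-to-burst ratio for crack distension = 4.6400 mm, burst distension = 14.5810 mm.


Formula: Ratio = crack / burst
Substituting: Ratio = 4.6400 / 14.5810
Result: 0.3182


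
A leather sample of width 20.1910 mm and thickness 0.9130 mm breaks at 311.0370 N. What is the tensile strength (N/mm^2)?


Formula: TS = force / (width * thickness)
Substituting: TS = 311.0370 / (20.1910 * 0.9130)
Result: 16.8727 N/mm^2


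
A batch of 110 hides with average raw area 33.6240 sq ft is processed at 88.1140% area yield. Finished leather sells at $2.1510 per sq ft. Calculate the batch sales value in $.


Raw_total = N * avg_area = 110 * 33.6240 = 3698.6400 sq ft
Finished = Raw_total * yield / 100 = 3698.6400 * 88.1140 / 100 = 3259.0196 sq ft
Value = Finished * price = 3259.0196 * 2.1510 = 7010.1513 $


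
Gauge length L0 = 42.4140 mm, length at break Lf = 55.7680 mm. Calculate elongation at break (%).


Formula: Elongation = (Lf - L0) / L0 * 100
Substituting: Elongation = (55.7680 - 42.4140) / 42.4140 * 100
Result: 31.4849 %


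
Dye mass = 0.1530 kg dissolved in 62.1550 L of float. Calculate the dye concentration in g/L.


Formula: Conc = dye_mass(kg) / volume(L) * 1000
Substituting: Conc = 0.1530 / 62.1550 * 1000
Result: 2.4616 g/L


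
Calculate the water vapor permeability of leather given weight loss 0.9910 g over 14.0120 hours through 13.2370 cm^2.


Formula: WVP = loss / (area * time)
Substituting: WVP = 0.9910 / (13.2370 * 14.0120)
Result: 0.00534299 g/(cm^2*hr)


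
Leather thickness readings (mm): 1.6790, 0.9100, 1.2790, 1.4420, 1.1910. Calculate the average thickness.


Formula: Average = sum / n
Substituting: Average = 6.5010 / 5
Result: 1.3002 mm


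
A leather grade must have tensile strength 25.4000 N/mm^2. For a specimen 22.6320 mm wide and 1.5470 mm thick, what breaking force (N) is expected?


Formula: F = TS * w * t
Substituting: F = 25.4000 * 22.6320 * 1.5470
Result: 889.2973 N


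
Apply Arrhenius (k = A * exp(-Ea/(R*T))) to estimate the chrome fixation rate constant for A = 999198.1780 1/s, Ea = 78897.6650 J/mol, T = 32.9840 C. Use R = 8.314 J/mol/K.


T_K = T_C + 273.15 = 32.9840 + 273.15 = 306.1340 K
exponent = -Ea / (R * T_K) = -78897.6650 / (8.314 * 306.1340) = -30.9986
k = A * exp(exponent) = 999198.1780 * exp(-30.9986) = 3.4444e-08 1/s


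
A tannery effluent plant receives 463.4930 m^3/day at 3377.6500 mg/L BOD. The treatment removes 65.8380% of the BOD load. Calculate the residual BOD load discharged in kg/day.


Load_in = volume * conc / 1000 = 463.4930 * 3377.6500 / 1000 = 1565.5171 kg/day
Removed = Load_in * eff / 100 = 1565.5171 * 65.8380 / 100 = 1030.7052 kg/day
Load_out = Load_in - Removed = 1565.5171 - 1030.7052 = 534.8120 kg/day


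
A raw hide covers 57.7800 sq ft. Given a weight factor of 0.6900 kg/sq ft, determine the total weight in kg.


Formula: Weight = area * weight_per_sqft
Substituting: Weight = 57.7800 * 0.6900
Result: 39.8682 kg


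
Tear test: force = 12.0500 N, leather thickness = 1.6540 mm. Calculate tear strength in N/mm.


Formula: Tear strength = force / thickness
Substituting: Tear strength = 12.0500 / 1.6540
Result: 7.2854 N/mm


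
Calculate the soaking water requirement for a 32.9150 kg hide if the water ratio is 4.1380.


Formula: Water = hide_weight * ratio
Substituting: Water = 32.9150 * 4.1380
Result: 136.2023 kg


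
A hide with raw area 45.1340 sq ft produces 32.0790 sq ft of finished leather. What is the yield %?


Formula: Yield = finished / raw * 100
Substituting: Yield = 32.0790 / 45.1340 * 100
Result: 71.0750 %


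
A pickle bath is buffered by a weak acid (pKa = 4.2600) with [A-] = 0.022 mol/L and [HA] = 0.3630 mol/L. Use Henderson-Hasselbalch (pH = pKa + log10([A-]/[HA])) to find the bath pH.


ratio = [A-] / [HA] = 0.022 / 0.3630 = 0.0606061
log10(ratio) = -1.2175
pH = pKa + log10(ratio) = 4.2600 - 1.2175 = 3.0425


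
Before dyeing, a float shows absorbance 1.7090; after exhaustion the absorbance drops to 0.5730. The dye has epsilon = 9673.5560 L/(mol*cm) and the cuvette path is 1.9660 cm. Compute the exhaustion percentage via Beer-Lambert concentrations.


c_initial = A_i / (epsilon * l) = 1.7090 / (9673.5560 * 1.9660) = 8.9861e-05 mol/L
c_final = A_f / (epsilon * l) = 0.5730 / (9673.5560 * 1.9660) = 3.0129e-05 mol/L
Exhaustion = (c_initial - c_final) / c_initial * 100 = (8.9861e-05 - 3.0129e-05) / 8.9861e-05 * 100 = 66.4716 %


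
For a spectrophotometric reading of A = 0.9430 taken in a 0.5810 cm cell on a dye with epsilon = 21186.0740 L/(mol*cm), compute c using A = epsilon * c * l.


Formula: c = A / (epsilon * l)
Substituting: c = 0.9430 / (21186.0740 * 0.5810)
Result: 7.6610e-05 mol/L


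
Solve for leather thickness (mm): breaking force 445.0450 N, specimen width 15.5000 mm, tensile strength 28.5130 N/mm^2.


Formula: t = F / (TS * w)
Substituting: t = 445.0450 / (28.5130 * 15.5000)
Result: 1.0070 mm


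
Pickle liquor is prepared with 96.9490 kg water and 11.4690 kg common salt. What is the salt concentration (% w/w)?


Formula: Conc = salt / (water + salt) * 100
Substituting: Conc = 11.4690 / (96.9490 + 11.4690) * 100
Result: 10.5785 %


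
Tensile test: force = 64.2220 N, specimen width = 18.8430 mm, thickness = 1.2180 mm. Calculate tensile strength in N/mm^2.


Formula: TS = force / (width * thickness)
Substituting: TS = 64.2220 / (18.8430 * 1.2180)
Result: 2.7982 N/mm^2


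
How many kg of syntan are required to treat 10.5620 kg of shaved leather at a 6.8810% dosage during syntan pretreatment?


Formula: Syntan = substrate * pct / 100
Substituting: Syntan = 10.5620 * 6.8810 / 100
Result: 0.7268 kg


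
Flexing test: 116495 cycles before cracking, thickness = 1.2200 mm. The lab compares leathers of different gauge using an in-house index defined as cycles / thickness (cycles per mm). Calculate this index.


Formula: Index = cycles / thickness
Substituting: Index = 116495 / 1.2200
Result: 95487.7049 cycles/mm


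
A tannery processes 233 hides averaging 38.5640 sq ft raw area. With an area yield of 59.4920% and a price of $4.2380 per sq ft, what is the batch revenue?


Raw_total = N * avg_area = 233 * 38.5640 = 8985.4120 sq ft
Finished = Raw_total * yield / 100 = 8985.4120 * 59.4920 / 100 = 5345.6013 sq ft
Value = Finished * price = 5345.6013 * 4.2380 = 22654.6583 $


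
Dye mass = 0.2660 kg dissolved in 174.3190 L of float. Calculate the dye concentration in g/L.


Formula: Conc = dye_mass(kg) / volume(L) * 1000
Substituting: Conc = 0.2660 / 174.3190 * 1000
Result: 1.5259 g/L


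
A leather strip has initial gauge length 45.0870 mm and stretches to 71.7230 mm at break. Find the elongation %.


Formula: Elongation = (Lf - L0) / L0 * 100
Substituting: Elongation = (71.7230 - 45.0870) / 45.0870 * 100
Result: 59.0769 %


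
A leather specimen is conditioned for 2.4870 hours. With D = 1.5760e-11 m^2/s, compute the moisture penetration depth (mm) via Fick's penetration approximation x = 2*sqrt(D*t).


t = 2.4870 hr * 3600 = 8953.2000 s
D * t = 1.5760e-11 * 8953.2000 = 1.4110e-07
x = 2 * sqrt(D*t) = 2 * sqrt(1.4110e-07) = 7.5127e-04 m = 0.7513 mm


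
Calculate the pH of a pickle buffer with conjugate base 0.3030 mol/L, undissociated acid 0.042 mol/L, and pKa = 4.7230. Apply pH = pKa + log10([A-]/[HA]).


ratio = [A-] / [HA] = 0.3030 / 0.042 = 7.2143
log10(ratio) = 0.8582
pH = pKa + log10(ratio) = 4.7230 + 0.8582 = 5.5812


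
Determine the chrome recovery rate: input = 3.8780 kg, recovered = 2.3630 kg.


Formula: Recovery = recovered / input * 100
Substituting: Recovery = 2.3630 / 3.8780 * 100
Result: 60.9335 %


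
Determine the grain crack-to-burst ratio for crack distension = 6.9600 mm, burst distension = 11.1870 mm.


Formula: Ratio = crack / burst
Substituting: Ratio = 6.9600 / 11.1870
Result: 0.6222


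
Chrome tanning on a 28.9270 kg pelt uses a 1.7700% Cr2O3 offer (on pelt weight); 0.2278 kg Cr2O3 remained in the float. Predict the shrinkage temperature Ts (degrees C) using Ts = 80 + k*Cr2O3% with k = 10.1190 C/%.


Offered = pelt * offer_pct / 100 = 28.9270 * 1.7700 / 100 = 0.5120 kg
Uptake = offered - residual = 0.5120 - 0.2278 = 0.2842 kg
Cr2O3% on pelt = uptake / pelt * 100 = 0.2842 / 28.9270 * 100 = 0.9825 %
Ts = 80 + k * Cr2O3% = 80 + 10.1190 * 0.9825 = 89.9419 C


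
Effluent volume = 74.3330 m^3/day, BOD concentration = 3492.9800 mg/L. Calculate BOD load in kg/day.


Formula: BOD_load = volume * conc / 1000
Substituting: BOD_load = 74.3330 * 3492.9800 / 1000
Result: 259.6437 kg/day


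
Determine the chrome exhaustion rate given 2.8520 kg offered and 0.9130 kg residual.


Formula: Uptake = (offered - residual) / offered * 100
Substituting: Uptake = (2.8520 - 0.9130) / 2.8520 * 100
Result: 67.9874 %


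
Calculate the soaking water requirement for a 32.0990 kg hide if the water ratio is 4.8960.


Formula: Water = hide_weight * ratio
Substituting: Water = 32.0990 * 4.8960
Result: 157.1567 kg


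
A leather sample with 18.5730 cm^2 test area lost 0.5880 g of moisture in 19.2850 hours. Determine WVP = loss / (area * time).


Formula: WVP = loss / (area * time)
Substituting: WVP = 0.5880 / (18.5730 * 19.2850)
Result: 0.00164163 g/(cm^2*hr)


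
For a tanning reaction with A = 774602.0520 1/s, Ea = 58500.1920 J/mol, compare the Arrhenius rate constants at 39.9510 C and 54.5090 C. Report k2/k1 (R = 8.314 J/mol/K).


T1 = 39.9510 + 273.15 = 313.1010 K; T2 = 54.5090 + 273.15 = 327.6590 K
k1 = A * exp(-Ea/(R*T1)) = 774602.0520 * exp(-58500.1920/(8.314*313.1010)) = 1.3463e-04 1/s
k2 = A * exp(-Ea/(R*T2)) = 774602.0520 * exp(-58500.1920/(8.314*327.6590)) = 3.6541e-04 1/s
k2/k1 = 3.6541e-04 / 1.3463e-04 = 2.7142


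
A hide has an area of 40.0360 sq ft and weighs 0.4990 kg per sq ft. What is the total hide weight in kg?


Formula: Weight = area * weight_per_sqft
Substituting: Weight = 40.0360 * 0.4990
Result: 19.9780 kg


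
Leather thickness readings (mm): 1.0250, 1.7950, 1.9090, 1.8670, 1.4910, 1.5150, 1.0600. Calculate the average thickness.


Formula: Average = sum / n
Substituting: Average = 10.6620 / 7
Result: 1.5231 mm


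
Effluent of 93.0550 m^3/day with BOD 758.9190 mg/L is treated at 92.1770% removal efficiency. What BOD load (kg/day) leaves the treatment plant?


Load_in = volume * conc / 1000 = 93.0550 * 758.9190 / 1000 = 70.6212 kg/day
Removed = Load_in * eff / 100 = 70.6212 * 92.1770 / 100 = 65.0965 kg/day
Load_out = Load_in - Removed = 70.6212 - 65.0965 = 5.5247 kg/day


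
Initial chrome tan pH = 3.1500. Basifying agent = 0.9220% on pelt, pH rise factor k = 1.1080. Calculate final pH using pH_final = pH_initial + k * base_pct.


Formula: pH_final = pH_initial + k * base_pct
Substituting: pH_final = 3.1500 + 1.1080 * 0.9220
Result: 4.1716


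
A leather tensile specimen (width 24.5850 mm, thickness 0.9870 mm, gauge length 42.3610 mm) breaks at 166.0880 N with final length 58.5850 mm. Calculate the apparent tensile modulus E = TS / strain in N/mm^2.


TS = F / (w * t) = 166.0880 / (24.5850 * 0.9870) = 6.8446 N/mm^2
strain = (Lf - L0) / L0 = (58.5850 - 42.3610) / 42.3610 = 0.3830
E = TS / strain = 6.8446 / 0.3830 = 17.8714 N/mm^2


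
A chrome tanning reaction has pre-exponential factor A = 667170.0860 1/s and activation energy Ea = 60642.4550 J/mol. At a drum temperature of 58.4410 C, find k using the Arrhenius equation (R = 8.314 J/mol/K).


T_K = T_C + 273.15 = 58.4410 + 273.15 = 331.5910 K
exponent = -Ea / (R * T_K) = -60642.4550 / (8.314 * 331.5910) = -21.9970
k = A * exp(exponent) = 667170.0860 * exp(-21.9970) = 1.8666e-04 1/s


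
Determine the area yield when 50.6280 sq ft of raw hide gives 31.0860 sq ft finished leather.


Formula: Yield = finished / raw * 100
Substituting: Yield = 31.0860 / 50.6280 * 100
Result: 61.4008 %


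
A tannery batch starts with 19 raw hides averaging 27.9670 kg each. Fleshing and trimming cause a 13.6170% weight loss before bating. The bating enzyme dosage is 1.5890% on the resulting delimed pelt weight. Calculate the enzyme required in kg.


Total_raw = N * avg_wt = 19 * 27.9670 = 531.3730 kg
Substrate = Total_raw * (1 - loss/100) = 531.3730 * (1 - 13.6170/100) = 459.0159 kg
Enzyme = Substrate * pct / 100 = 459.0159 * 1.5890 / 100 = 7.2938 kg


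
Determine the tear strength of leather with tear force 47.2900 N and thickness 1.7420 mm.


Formula: Tear strength = force / thickness
Substituting: Tear strength = 47.2900 / 1.7420
Result: 27.1470 N/mm


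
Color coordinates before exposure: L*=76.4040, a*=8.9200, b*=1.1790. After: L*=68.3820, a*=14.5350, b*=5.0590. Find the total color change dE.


dL = -8.0220, da = 5.6150, db = 3.8800
dE = sqrt((-8.0220)^2 + 5.6150^2 + 3.8800^2) = 10.5326


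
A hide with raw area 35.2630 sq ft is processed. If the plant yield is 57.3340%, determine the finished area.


Formula: finished = raw * yield / 100
Substituting: finished = 35.2630 * 57.3340 / 100
Result: 20.2177 sq ft


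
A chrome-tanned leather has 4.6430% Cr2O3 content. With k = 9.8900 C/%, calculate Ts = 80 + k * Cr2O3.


Formula: Ts = 80 + k * Cr2O3
Substituting: Ts = 80 + 9.8900 * 4.6430
Result: 125.9193 C


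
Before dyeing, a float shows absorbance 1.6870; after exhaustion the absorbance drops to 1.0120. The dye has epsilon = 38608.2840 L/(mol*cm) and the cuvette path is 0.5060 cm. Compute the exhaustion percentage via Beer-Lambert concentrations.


c_initial = A_i / (epsilon * l) = 1.6870 / (38608.2840 * 0.5060) = 8.6354e-05 mol/L
c_final = A_f / (epsilon * l) = 1.0120 / (38608.2840 * 0.5060) = 5.1802e-05 mol/L
Exhaustion = (c_initial - c_final) / c_initial * 100 = (8.6354e-05 - 5.1802e-05) / 8.6354e-05 * 100 = 40.0119 %


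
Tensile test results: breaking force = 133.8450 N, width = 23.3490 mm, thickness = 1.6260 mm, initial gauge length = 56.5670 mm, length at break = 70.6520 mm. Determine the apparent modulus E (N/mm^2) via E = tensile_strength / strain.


TS = F / (w * t) = 133.8450 / (23.3490 * 1.6260) = 3.5254 N/mm^2
strain = (Lf - L0) / L0 = (70.6520 - 56.5670) / 56.5670 = 0.2490
E = TS / strain = 3.5254 / 0.2490 = 14.1586 N/mm^2


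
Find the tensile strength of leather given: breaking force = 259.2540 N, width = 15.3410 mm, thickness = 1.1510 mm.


Formula: TS = force / (width * thickness)
Substituting: TS = 259.2540 / (15.3410 * 1.1510)
Result: 14.6824 N/mm^2


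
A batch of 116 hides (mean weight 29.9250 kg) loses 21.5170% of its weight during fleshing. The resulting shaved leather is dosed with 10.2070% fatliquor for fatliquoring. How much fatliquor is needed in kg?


Total_raw = N * avg_wt = 116 * 29.9250 = 3471.3000 kg
Substrate = Total_raw * (1 - loss/100) = 3471.3000 * (1 - 21.5170/100) = 2724.3804 kg
Fat = Substrate * pct / 100 = 2724.3804 * 10.2070 / 100 = 278.0775 kg


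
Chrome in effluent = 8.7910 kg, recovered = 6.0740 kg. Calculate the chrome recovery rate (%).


Formula: Recovery = recovered / input * 100
Substituting: Recovery = 6.0740 / 8.7910 * 100
Result: 69.0934 %


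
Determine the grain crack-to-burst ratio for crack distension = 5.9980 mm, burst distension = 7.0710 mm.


Formula: Ratio = crack / burst
Substituting: Ratio = 5.9980 / 7.0710
Result: 0.8483


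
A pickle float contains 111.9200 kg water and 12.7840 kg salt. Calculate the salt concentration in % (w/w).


Formula: Conc = salt / (water + salt) * 100
Substituting: Conc = 12.7840 / (111.9200 + 12.7840) * 100
Result: 10.2515 %


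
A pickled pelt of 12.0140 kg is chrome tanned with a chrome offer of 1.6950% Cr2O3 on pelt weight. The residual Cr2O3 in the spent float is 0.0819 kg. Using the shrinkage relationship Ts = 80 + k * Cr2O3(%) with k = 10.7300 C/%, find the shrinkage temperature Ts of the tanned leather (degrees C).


Offered = pelt * offer_pct / 100 = 12.0140 * 1.6950 / 100 = 0.2036 kg
Uptake = offered - residual = 0.2036 - 0.0819 = 0.1217 kg
Cr2O3% on pelt = uptake / pelt * 100 = 0.1217 / 12.0140 * 100 = 1.0133 %
Ts = 80 + k * Cr2O3% = 80 + 10.7300 * 1.0133 = 90.8727 C


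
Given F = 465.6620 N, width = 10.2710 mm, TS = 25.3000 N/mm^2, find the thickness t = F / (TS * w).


Formula: t = F / (TS * w)
Substituting: t = 465.6620 / (25.3000 * 10.2710)
Result: 1.7920 mm


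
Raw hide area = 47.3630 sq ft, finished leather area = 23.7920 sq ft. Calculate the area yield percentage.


Formula: Yield = finished / raw * 100
Substituting: Yield = 23.7920 / 47.3630 * 100
Result: 50.2333 %


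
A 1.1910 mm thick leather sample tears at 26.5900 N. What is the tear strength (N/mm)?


Formula: Tear strength = force / thickness
Substituting: Tear strength = 26.5900 / 1.1910
Result: 22.3258 N/mm


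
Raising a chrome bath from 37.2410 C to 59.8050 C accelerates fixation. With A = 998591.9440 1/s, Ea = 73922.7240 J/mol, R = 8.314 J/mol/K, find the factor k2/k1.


T1 = 37.2410 + 273.15 = 310.3910 K; T2 = 59.8050 + 273.15 = 332.9550 K
k1 = A * exp(-Ea/(R*T1)) = 998591.9440 * exp(-73922.7240/(8.314*310.3910)) = 3.6202e-07 1/s
k2 = A * exp(-Ea/(R*T2)) = 998591.9440 * exp(-73922.7240/(8.314*332.9550)) = 2.5225e-06 1/s
k2/k1 = 2.5225e-06 / 3.6202e-07 = 6.9677


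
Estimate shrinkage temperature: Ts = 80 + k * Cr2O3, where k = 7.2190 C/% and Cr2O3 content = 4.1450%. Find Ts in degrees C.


Formula: Ts = 80 + k * Cr2O3
Substituting: Ts = 80 + 7.2190 * 4.1450
Result: 109.9228 C


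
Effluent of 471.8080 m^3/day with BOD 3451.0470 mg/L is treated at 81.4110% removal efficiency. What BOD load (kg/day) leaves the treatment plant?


Load_in = volume * conc / 1000 = 471.8080 * 3451.0470 / 1000 = 1628.2316 kg/day
Removed = Load_in * eff / 100 = 1628.2316 * 81.4110 / 100 = 1325.5596 kg/day
Load_out = Load_in - Removed = 1628.2316 - 1325.5596 = 302.6720 kg/day


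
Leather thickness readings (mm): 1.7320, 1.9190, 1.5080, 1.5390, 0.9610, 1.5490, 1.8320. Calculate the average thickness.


Formula: Average = sum / n
Substituting: Average = 11.0400 / 7
Result: 1.5771 mm


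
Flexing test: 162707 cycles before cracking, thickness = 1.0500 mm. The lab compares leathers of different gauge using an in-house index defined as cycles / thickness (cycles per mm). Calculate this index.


Formula: Index = cycles / thickness
Substituting: Index = 162707 / 1.0500
Result: 154959.0476 cycles/mm


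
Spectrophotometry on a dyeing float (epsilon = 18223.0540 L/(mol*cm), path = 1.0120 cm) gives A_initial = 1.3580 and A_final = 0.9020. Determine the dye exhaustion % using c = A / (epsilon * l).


c_initial = A_i / (epsilon * l) = 1.3580 / (18223.0540 * 1.0120) = 7.3637e-05 mol/L
c_final = A_f / (epsilon * l) = 0.9020 / (18223.0540 * 1.0120) = 4.8911e-05 mol/L
Exhaustion = (c_initial - c_final) / c_initial * 100 = (7.3637e-05 - 4.8911e-05) / 7.3637e-05 * 100 = 33.5788 %


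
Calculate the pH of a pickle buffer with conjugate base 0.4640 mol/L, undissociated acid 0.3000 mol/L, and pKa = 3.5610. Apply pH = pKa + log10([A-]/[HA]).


ratio = [A-] / [HA] = 0.4640 / 0.3000 = 1.5467
log10(ratio) = 0.1894
pH = pKa + log10(ratio) = 3.5610 + 0.1894 = 3.7504


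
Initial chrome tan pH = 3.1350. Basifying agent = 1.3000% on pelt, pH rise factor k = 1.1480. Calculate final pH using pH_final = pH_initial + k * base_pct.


Formula: pH_final = pH_initial + k * base_pct
Substituting: pH_final = 3.1350 + 1.1480 * 1.3000
Result: 4.6274


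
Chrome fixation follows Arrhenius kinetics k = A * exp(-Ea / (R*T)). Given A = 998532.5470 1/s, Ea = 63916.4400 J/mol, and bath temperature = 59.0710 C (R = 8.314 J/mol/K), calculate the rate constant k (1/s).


T_K = T_C + 273.15 = 59.0710 + 273.15 = 332.2210 K
exponent = -Ea / (R * T_K) = -63916.4400 / (8.314 * 332.2210) = -23.1406
k = A * exp(exponent) = 998532.5470 * exp(-23.1406) = 8.9024e-05 1/s


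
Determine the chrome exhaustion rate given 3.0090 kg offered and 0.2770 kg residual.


Formula: Uptake = (offered - residual) / offered * 100
Substituting: Uptake = (3.0090 - 0.2770) / 3.0090 * 100
Result: 90.7943 %


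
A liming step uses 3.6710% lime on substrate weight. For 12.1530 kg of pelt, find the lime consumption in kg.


Formula: Lime = substrate * pct / 100
Substituting: Lime = 12.1530 * 3.6710 / 100
Result: 0.4461 kg


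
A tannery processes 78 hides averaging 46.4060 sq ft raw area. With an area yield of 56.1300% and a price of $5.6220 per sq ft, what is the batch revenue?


Raw_total = N * avg_area = 78 * 46.4060 = 3619.6680 sq ft
Finished = Raw_total * yield / 100 = 3619.6680 * 56.1300 / 100 = 2031.7196 sq ft
Value = Finished * price = 2031.7196 * 5.6220 = 11422.3279 $


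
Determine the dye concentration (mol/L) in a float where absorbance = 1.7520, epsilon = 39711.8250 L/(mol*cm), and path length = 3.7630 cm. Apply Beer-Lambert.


Formula: c = A / (epsilon * l)
Substituting: c = 1.7520 / (39711.8250 * 3.7630)
Result: 1.1724e-05 mol/L


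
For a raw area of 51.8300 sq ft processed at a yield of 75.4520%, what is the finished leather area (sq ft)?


Formula: finished = raw * yield / 100
Substituting: finished = 51.8300 * 75.4520 / 100
Result: 39.1068 sq ft


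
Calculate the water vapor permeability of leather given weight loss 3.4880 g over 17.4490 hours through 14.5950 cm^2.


Formula: WVP = loss / (area * time)
Substituting: WVP = 3.4880 / (14.5950 * 17.4490)
Result: 0.0136963 g/(cm^2*hr)


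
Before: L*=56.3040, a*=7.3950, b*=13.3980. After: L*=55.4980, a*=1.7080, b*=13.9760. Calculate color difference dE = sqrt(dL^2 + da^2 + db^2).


dL = -0.8060, da = -5.6870, db = 0.5780
dE = sqrt((-0.8060)^2 + (-5.6870)^2 + 0.5780^2) = 5.7728
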